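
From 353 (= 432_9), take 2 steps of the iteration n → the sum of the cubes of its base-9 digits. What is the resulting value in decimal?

9

353 = (4,3,2)_9 → 99
99 = (1,2,0)_9 → 9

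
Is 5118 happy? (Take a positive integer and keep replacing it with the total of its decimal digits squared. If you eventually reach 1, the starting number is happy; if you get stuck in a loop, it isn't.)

5118 → 5² + 1² + 1² + 8² = 25 + 1 + 1 + 64 = 91
91 → 9² + 1² = 81 + 1 = 82
82 → 8² + 2² = 64 + 4 = 68
68 → 6² + 8² = 36 + 64 = 100
100 → 1² + 0² + 0² = 1 + 0 + 0 = 1  — reached 1.

happy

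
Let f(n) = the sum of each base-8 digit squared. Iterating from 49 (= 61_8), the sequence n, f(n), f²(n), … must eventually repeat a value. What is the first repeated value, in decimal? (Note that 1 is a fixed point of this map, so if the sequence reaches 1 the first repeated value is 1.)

26

49 = (6,1)_8 → 6² + 1² = 37
37 = (4,5)_8 → 4² + 5² = 41
41 = (5,1)_8 → 5² + 1² = 26
26 = (3,2)_8 → 3² + 2² = 13
13 = (1,5)_8 → 1² + 5² = 26  — 26 already appeared earlier.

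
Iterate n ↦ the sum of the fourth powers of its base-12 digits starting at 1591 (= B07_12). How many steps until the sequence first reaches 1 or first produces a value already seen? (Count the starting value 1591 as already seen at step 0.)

1591 = (11,0,7)_12 → 11⁴ + 0⁴ + 7⁴ = 14641 + 0 + 2401 = 17042
17042 = (9,10,4,2)_12 → 9⁴ + 10⁴ + 4⁴ + 2⁴ = 6561 + 10000 + 256 + 16 = 16833
16833 = (9,8,10,9)_12 → 9⁴ + 8⁴ + 10⁴ + 9⁴ = 6561 + 4096 + 10000 + 6561 = 27218
27218 = (1,3,9,0,2)_12 → 1⁴ + 3⁴ + 9⁴ + 0⁴ + 2⁴ = 1 + 81 + 6561 + 0 + 16 = 6659
6659 = (3,10,2,11)_12 → 3⁴ + 10⁴ + 2⁴ + 11⁴ = 81 + 10000 + 16 + 14641 = 24738
24738 = (1,2,3,9,6)_12 → 1⁴ + 2⁴ + 3⁴ + 9⁴ + 6⁴ = 1 + 16 + 81 + 6561 + 1296 = 7955
7955 = (4,7,2,11)_12 → 4⁴ + 7⁴ + 2⁴ + 11⁴ = 256 + 2401 + 16 + 14641 = 17314
17314 = (10,0,2,10)_12 → 10⁴ + 0⁴ + 2⁴ + 10⁴ = 10000 + 0 + 16 + 10000 = 20016
20016 = (11,7,0,0)_12 → 11⁴ + 7⁴ + 0⁴ + 0⁴ = 14641 + 2401 + 0 + 0 = 17042  — 17042 repeats.
That took 9 steps.

9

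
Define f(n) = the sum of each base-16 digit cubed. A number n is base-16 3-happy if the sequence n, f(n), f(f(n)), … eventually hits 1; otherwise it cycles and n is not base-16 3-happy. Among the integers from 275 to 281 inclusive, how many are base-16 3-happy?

275: 275 → 29 → 2198 → 1457 → 1457  — not base-16 3-happy
276: 276 → 66 → 72 → 576 → 72  — not base-16 3-happy
277: 277 → 127 → 3718 → 3472 → 2926 → 4291 → 1756 → 4141 → 2206 → 3985 → 4105 → 730 → 3205 → 2365 → 2953 → 2572 → 2728 → 2512 → 2926  — not base-16 3-happy
278: 278 → 218 → 3197 → 4268 → 2729 → 2729  — not base-16 3-happy
279: 279 → 345 → 855 → 495 → 6120 → 3600 → 2745 → 3060 → 4770 → 1017 → 4131 → 36 → 72 → 576 → 72  — not base-16 3-happy
280: 280 → 514 → 16 → 1  — base-16 3-happy
281: 281 → 731 → 3536 → 4394 → 1010 → 3410 → 2330 → 1730 → 1952 → 1343 → 3527 → 4268 → 2729 → 2729  — not base-16 3-happy
base-16 3-happy: 280

1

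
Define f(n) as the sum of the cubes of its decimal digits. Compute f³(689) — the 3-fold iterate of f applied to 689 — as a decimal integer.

179

689 → 6³ + 8³ + 9³ = 216 + 512 + 729 = 1457
1457 → 1³ + 4³ + 5³ + 7³ = 1 + 64 + 125 + 343 = 533
533 → 5³ + 3³ + 3³ = 125 + 27 + 27 = 179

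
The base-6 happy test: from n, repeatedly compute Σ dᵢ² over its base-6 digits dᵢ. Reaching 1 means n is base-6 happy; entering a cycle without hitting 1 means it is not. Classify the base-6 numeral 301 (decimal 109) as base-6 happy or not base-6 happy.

109 = (3,0,1)_6 → 3² + 0² + 1² = 9 + 0 + 1 = 10
10 = (1,4)_6 → 1² + 4² = 1 + 16 = 17
17 = (2,5)_6 → 2² + 5² = 4 + 25 = 29
29 = (4,5)_6 → 4² + 5² = 16 + 25 = 41
41 = (1,0,5)_6 → 1² + 0² + 5² = 1 + 0 + 25 = 26
26 = (4,2)_6 → 4² + 2² = 16 + 4 = 20
20 = (3,2)_6 → 3² + 2² = 9 + 4 = 13
13 = (2,1)_6 → 2² + 1² = 4 + 1 = 5
5 = (5)_6 → 5² = 25
25 = (4,1)_6 → 4² + 1² = 16 + 1 = 17  — 17 already seen; the sequence cycles without reaching 1.

not base-6 happy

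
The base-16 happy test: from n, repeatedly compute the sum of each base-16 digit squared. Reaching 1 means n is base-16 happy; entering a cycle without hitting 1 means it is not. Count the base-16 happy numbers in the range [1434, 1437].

1434: 1434 → 206 → 340 → 42 → 104 → 100 → 52 → 25 → 82 → 29 → 170 → 200 → 208 → 169 → 181 → 146 → 85 → 50 → 13 → 169  — not base-16 happy
1435: 1435 → 227 → 205 → 313 → 91 → 146 → 85 → 50 → 13 → 169 → 181 → 146  — not base-16 happy
1436: 1436 → 250 → 325 → 42 → 104 → 100 → 52 → 25 → 82 → 29 → 170 → 200 → 208 → 169 → 181 → 146 → 85 → 50 → 13 → 169  — not base-16 happy
1437: 1437 → 275 → 11 → 121 → 130 → 68 → 32 → 4 → 16 → 1  — base-16 happy
base-16 happy: 1437

1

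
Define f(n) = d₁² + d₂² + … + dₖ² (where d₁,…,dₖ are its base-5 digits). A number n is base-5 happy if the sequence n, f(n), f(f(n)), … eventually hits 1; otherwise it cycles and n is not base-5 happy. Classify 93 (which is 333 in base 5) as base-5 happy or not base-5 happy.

base-5 happy

93 = (3,3,3)_5 → 3² + 3² + 3² = 9 + 9 + 9 = 27
27 = (1,0,2)_5 → 1² + 0² + 2² = 1 + 0 + 4 = 5
5 = (1,0)_5 → 1² + 0² = 1 + 0 = 1  — reached 1.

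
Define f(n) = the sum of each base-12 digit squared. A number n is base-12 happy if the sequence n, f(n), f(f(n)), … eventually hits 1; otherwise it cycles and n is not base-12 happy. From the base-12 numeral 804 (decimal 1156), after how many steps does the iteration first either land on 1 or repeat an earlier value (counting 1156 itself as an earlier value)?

1156 = (8,0,4)_12 → 8² + 0² + 4² = 64 + 0 + 16 = 80
80 = (6,8)_12 → 6² + 8² = 36 + 64 = 100
100 = (8,4)_12 → 8² + 4² = 64 + 16 = 80  — 80 repeats.
That took 3 steps.

3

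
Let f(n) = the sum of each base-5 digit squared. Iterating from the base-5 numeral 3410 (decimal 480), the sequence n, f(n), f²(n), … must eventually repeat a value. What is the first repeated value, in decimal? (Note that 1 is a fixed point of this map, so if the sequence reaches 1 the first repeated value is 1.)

480 = (3,4,1,0)_5 → 3² + 4² + 1² + 0² = 9 + 16 + 1 + 0 = 26
26 = (1,0,1)_5 → 1² + 0² + 1² = 1 + 0 + 1 = 2
2 = (2)_5 → 2² = 4
4 = (4)_5 → 4² = 16
16 = (3,1)_5 → 3² + 1² = 9 + 1 = 10
10 = (2,0)_5 → 2² + 0² = 4 + 0 = 4  — 4 already appeared earlier.

4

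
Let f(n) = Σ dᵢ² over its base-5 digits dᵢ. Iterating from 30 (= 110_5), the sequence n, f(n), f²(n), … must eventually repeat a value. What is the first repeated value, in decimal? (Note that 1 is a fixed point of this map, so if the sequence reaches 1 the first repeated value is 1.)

30 = (1,1,0)_5 → 2
2 = (2)_5 → 4
4 = (4)_5 → 16
16 = (3,1)_5 → 10
10 = (2,0)_5 → 4  — 4 already appeared earlier.

4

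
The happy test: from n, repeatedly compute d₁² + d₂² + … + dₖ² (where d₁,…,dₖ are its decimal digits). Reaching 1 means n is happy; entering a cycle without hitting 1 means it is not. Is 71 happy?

71 → 7² + 1² = 50
50 → 5² + 0² = 25
25 → 2² + 5² = 29
29 → 2² + 9² = 85
85 → 8² + 5² = 89
89 → 8² + 9² = 145
145 → 1² + 4² + 5² = 42
42 → 4² + 2² = 20
20 → 2² + 0² = 4
4 → 4² = 16
16 → 1² + 6² = 37
37 → 3² + 7² = 58
58 → 5² + 8² = 89  — 89 already seen; the sequence cycles without reaching 1.

not happy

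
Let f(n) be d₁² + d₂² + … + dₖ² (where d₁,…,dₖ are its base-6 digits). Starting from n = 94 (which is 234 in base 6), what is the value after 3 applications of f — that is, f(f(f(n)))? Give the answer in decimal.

94 = (2,3,4)_6 → 2² + 3² + 4² = 4 + 9 + 16 = 29
29 = (4,5)_6 → 4² + 5² = 16 + 25 = 41
41 = (1,0,5)_6 → 1² + 0² + 5² = 1 + 0 + 25 = 26

26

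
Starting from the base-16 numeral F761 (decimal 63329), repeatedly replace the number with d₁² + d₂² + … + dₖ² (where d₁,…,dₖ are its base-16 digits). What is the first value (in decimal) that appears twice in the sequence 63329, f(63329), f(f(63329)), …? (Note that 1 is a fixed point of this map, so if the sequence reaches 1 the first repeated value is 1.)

1

63329 = (15,7,6,1)_16 → 15² + 7² + 6² + 1² = 311
311 = (1,3,7)_16 → 1² + 3² + 7² = 59
59 = (3,11)_16 → 3² + 11² = 130
130 = (8,2)_16 → 8² + 2² = 68
68 = (4,4)_16 → 4² + 4² = 32
32 = (2,0)_16 → 2² + 0² = 4
4 = (4)_16 → 4² = 16
16 = (1,0)_16 → 1² + 0² = 1  — reached the fixed point 1.
1 → 1, so 1 is the first repeated value.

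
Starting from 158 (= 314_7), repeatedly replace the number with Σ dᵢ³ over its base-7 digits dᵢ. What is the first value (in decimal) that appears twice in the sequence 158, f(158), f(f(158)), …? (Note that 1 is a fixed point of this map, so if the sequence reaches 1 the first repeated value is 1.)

92

158 = (3,1,4)_7 → 3³ + 1³ + 4³ = 27 + 1 + 64 = 92
92 = (1,6,1)_7 → 1³ + 6³ + 1³ = 1 + 216 + 1 = 218
218 = (4,3,1)_7 → 4³ + 3³ + 1³ = 64 + 27 + 1 = 92  — 92 already appeared earlier.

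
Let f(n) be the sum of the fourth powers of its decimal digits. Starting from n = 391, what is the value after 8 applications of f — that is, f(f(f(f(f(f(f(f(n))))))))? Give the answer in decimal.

13139

391 → 6643
6643 → 2929
2929 → 13154
13154 → 964
964 → 8113
8113 → 4179
4179 → 9219
9219 → 13139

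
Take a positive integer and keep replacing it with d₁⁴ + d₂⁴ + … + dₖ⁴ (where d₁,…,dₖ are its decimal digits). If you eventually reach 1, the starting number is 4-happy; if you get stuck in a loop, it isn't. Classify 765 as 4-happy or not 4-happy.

not 4-happy

765 → 4322
4322 → 369
369 → 7938
7938 → 13139
13139 → 6725
6725 → 4338
4338 → 4514
4514 → 1138
1138 → 4179
4179 → 9219
9219 → 13139  — 13139 already seen; the sequence cycles without reaching 1.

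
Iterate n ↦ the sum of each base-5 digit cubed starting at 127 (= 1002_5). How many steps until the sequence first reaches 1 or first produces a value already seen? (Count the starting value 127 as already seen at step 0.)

127 = (1,0,0,2)_5 → 1³ + 0³ + 0³ + 2³ = 9
9 = (1,4)_5 → 1³ + 4³ = 65
65 = (2,3,0)_5 → 2³ + 3³ + 0³ = 35
35 = (1,2,0)_5 → 1³ + 2³ + 0³ = 9  — 9 repeats.
That took 4 steps.

4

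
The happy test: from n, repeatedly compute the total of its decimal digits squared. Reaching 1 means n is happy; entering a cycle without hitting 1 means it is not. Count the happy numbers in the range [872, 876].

1

872: 872 → 117 → 51 → 26 → 40 → 16 → 37 → 58 → 89 → 145 → 42 → 20 → 4 → 16  — not happy
873: 873 → 122 → 9 → 81 → 65 → 61 → 37 → 58 → 89 → 145 → 42 → 20 → 4 → 16 → 37  — not happy
874: 874 → 129 → 86 → 100 → 1  — happy
875: 875 → 138 → 74 → 65 → 61 → 37 → 58 → 89 → 145 → 42 → 20 → 4 → 16 → 37  — not happy
876: 876 → 149 → 98 → 145 → 42 → 20 → 4 → 16 → 37 → 58 → 89 → 145  — not happy
happy: 874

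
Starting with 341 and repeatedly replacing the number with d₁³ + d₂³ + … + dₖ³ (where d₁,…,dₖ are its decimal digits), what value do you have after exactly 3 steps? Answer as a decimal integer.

713

341 → 3³ + 4³ + 1³ = 92
92 → 9³ + 2³ = 737
737 → 7³ + 3³ + 7³ = 713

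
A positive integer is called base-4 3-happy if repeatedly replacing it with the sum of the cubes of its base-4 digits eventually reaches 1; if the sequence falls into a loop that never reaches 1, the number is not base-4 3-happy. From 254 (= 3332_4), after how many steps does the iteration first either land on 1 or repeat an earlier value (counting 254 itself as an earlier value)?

254 = (3,3,3,2)_4 → 3³ + 3³ + 3³ + 2³ = 89
89 = (1,1,2,1)_4 → 1³ + 1³ + 2³ + 1³ = 11
11 = (2,3)_4 → 2³ + 3³ = 35
35 = (2,0,3)_4 → 2³ + 0³ + 3³ = 35  — 35 repeats.
That took 4 steps.

4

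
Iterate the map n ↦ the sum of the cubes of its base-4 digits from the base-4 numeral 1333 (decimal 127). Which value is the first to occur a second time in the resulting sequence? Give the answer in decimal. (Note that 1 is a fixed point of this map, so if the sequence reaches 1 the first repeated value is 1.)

127 = (1,3,3,3)_4 → 82
82 = (1,1,0,2)_4 → 10
10 = (2,2)_4 → 16
16 = (1,0,0)_4 → 1  — reached the fixed point 1.
1 → 1, so 1 is the first repeated value.

1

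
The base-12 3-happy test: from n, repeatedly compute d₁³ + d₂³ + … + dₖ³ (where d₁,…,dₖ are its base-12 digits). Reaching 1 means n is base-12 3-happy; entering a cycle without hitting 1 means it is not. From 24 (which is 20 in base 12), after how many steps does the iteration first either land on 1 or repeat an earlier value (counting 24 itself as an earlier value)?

24 = (2,0)_12 → 2³ + 0³ = 8 + 0 = 8
8 = (8)_12 → 8³ = 512
512 = (3,6,8)_12 → 3³ + 6³ + 8³ = 27 + 216 + 512 = 755
755 = (5,2,11)_12 → 5³ + 2³ + 11³ = 125 + 8 + 1331 = 1464
1464 = (10,2,0)_12 → 10³ + 2³ + 0³ = 1000 + 8 + 0 = 1008
1008 = (7,0,0)_12 → 7³ + 0³ + 0³ = 343 + 0 + 0 = 343
343 = (2,4,7)_12 → 2³ + 4³ + 7³ = 8 + 64 + 343 = 415
415 = (2,10,7)_12 → 2³ + 10³ + 7³ = 8 + 1000 + 343 = 1351
1351 = (9,4,7)_12 → 9³ + 4³ + 7³ = 729 + 64 + 343 = 1136
1136 = (7,10,8)_12 → 7³ + 10³ + 8³ = 343 + 1000 + 512 = 1855
1855 = (1,0,10,7)_12 → 1³ + 0³ + 10³ + 7³ = 1 + 0 + 1000 + 343 = 1344
1344 = (9,4,0)_12 → 9³ + 4³ + 0³ = 729 + 64 + 0 = 793
793 = (5,6,1)_12 → 5³ + 6³ + 1³ = 125 + 216 + 1 = 342
342 = (2,4,6)_12 → 2³ + 4³ + 6³ = 8 + 64 + 216 = 288
288 = (2,0,0)_12 → 2³ + 0³ + 0³ = 8 + 0 + 0 = 8  — 8 repeats.
That took 15 steps.

15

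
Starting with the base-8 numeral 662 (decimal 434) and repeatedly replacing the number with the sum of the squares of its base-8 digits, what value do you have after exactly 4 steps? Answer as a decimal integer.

1

434 = (6,6,2)_8 → 6² + 6² + 2² = 76
76 = (1,1,4)_8 → 1² + 1² + 4² = 18
18 = (2,2)_8 → 2² + 2² = 8
8 = (1,0)_8 → 1² + 0² = 1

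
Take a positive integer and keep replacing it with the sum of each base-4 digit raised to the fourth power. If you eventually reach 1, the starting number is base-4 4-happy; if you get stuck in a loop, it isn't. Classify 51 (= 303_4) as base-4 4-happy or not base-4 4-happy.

51 = (3,0,3)_4 → 3⁴ + 0⁴ + 3⁴ = 162
162 = (2,2,0,2)_4 → 2⁴ + 2⁴ + 0⁴ + 2⁴ = 48
48 = (3,0,0)_4 → 3⁴ + 0⁴ + 0⁴ = 81
81 = (1,1,0,1)_4 → 1⁴ + 1⁴ + 0⁴ + 1⁴ = 3
3 = (3)_4 → 3⁴ = 81  — 81 already seen; the sequence cycles without reaching 1.

not base-4 4-happy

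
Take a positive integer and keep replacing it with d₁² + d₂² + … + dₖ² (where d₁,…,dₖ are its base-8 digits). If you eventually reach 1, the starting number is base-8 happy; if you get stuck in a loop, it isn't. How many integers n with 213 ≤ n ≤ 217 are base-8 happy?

1

213: 213 → 38 → 52 → 52  (repeats 52)
214: 214 → 49 → 37 → 41 → 26 → 13 → 26  (repeats 26)
215: 215 → 62 → 85 → 30 → 45 → 50 → 40 → 25 → 10 → 5 → 25  (repeats 25)
216: 216 → 18 → 8 → 1  (reaches 1)
217: 217 → 19 → 13 → 26 → 13  (repeats 13)
base-8 happy: 216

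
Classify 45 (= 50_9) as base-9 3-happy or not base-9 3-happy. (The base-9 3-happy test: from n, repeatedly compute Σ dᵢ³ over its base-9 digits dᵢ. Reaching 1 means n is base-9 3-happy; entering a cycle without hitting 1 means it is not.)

base-9 3-happy

45 = (5,0)_9 → 5³ + 0³ = 125 + 0 = 125
125 = (1,4,8)_9 → 1³ + 4³ + 8³ = 1 + 64 + 512 = 577
577 = (7,1,1)_9 → 7³ + 1³ + 1³ = 343 + 1 + 1 = 345
345 = (4,2,3)_9 → 4³ + 2³ + 3³ = 64 + 8 + 27 = 99
99 = (1,2,0)_9 → 1³ + 2³ + 0³ = 1 + 8 + 0 = 9
9 = (1,0)_9 → 1³ + 0³ = 1 + 0 = 1  — reached 1.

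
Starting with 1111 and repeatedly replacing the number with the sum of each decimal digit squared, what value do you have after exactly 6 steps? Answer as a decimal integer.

145

1111 → 1² + 1² + 1² + 1² = 4
4 → 4² = 16
16 → 1² + 6² = 37
37 → 3² + 7² = 58
58 → 5² + 8² = 89
89 → 8² + 9² = 145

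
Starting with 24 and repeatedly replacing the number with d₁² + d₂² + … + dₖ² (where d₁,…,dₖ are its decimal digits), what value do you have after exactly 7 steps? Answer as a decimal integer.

145

24 → 2² + 4² = 20
20 → 2² + 0² = 4
4 → 4² = 16
16 → 1² + 6² = 37
37 → 3² + 7² = 58
58 → 5² + 8² = 89
89 → 8² + 9² = 145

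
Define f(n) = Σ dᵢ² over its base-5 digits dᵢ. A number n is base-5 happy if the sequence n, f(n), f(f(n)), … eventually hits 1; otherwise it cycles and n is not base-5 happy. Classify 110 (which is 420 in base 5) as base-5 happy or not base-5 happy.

not base-5 happy

110 = (4,2,0)_5 → 4² + 2² + 0² = 20
20 = (4,0)_5 → 4² + 0² = 16
16 = (3,1)_5 → 3² + 1² = 10
10 = (2,0)_5 → 2² + 0² = 4
4 = (4)_5 → 4² = 16  — 16 already seen; the sequence cycles without reaching 1.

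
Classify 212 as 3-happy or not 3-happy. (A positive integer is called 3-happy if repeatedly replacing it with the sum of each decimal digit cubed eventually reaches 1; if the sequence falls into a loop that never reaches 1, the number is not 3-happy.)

212 → 2³ + 1³ + 2³ = 17
17 → 1³ + 7³ = 344
344 → 3³ + 4³ + 4³ = 155
155 → 1³ + 5³ + 5³ = 251
251 → 2³ + 5³ + 1³ = 134
134 → 1³ + 3³ + 4³ = 92
92 → 9³ + 2³ = 737
737 → 7³ + 3³ + 7³ = 713
713 → 7³ + 1³ + 3³ = 371
371 → 3³ + 7³ + 1³ = 371  — 371 already seen; the sequence cycles without reaching 1.

not 3-happy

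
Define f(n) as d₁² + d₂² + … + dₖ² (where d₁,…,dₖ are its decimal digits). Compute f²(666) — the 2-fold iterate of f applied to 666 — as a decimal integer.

65

666 → 6² + 6² + 6² = 36 + 36 + 36 = 108
108 → 1² + 0² + 8² = 1 + 0 + 64 = 65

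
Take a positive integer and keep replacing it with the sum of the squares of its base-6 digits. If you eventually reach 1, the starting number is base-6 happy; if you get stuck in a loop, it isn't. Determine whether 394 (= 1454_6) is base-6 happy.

394 = (1,4,5,4)_6 → 1² + 4² + 5² + 4² = 1 + 16 + 25 + 16 = 58
58 = (1,3,4)_6 → 1² + 3² + 4² = 1 + 9 + 16 = 26
26 = (4,2)_6 → 4² + 2² = 16 + 4 = 20
20 = (3,2)_6 → 3² + 2² = 9 + 4 = 13
13 = (2,1)_6 → 2² + 1² = 4 + 1 = 5
5 = (5)_6 → 5² = 25
25 = (4,1)_6 → 4² + 1² = 16 + 1 = 17
17 = (2,5)_6 → 2² + 5² = 4 + 25 = 29
29 = (4,5)_6 → 4² + 5² = 16 + 25 = 41
41 = (1,0,5)_6 → 1² + 0² + 5² = 1 + 0 + 25 = 26  — 26 already seen; the sequence cycles without reaching 1.

not base-6 happy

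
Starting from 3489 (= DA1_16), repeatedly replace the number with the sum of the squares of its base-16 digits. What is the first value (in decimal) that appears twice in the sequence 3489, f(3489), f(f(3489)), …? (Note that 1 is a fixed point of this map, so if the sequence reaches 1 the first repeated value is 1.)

3489 = (13,10,1)_16 → 270
270 = (1,0,14)_16 → 197
197 = (12,5)_16 → 169
169 = (10,9)_16 → 181
181 = (11,5)_16 → 146
146 = (9,2)_16 → 85
85 = (5,5)_16 → 50
50 = (3,2)_16 → 13
13 = (13)_16 → 169  — 169 already appeared earlier.

169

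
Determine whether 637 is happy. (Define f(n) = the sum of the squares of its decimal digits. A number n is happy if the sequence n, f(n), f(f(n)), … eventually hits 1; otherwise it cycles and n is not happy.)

happy

637 → 6² + 3² + 7² = 94
94 → 9² + 4² = 97
97 → 9² + 7² = 130
130 → 1² + 3² + 0² = 10
10 → 1² + 0² = 1  — reached 1.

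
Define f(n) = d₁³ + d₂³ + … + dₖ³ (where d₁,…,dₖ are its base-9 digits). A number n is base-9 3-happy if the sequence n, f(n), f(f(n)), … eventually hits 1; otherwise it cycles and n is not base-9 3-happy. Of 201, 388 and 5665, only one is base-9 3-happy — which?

201

201: 201 → 99 → 9 → 1  — reaches 1 (base-9 3-happy)
388: 388 → 408 → 152 → 856 → 128 → 134 → 638 → 1198 → 470 → 476 → 980 → 540 → 432 → 152  — repeats 152 (not base-9 3-happy)
5665: 5665 → 1135 → 127 → 127  — repeats 127 (not base-9 3-happy)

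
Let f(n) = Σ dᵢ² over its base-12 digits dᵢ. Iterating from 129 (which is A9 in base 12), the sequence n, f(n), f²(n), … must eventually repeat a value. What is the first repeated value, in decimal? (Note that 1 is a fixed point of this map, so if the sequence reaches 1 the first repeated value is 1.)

25

129 = (10,9)_12 → 181
181 = (1,3,1)_12 → 11
11 = (11)_12 → 121
121 = (10,1)_12 → 101
101 = (8,5)_12 → 89
89 = (7,5)_12 → 74
74 = (6,2)_12 → 40
40 = (3,4)_12 → 25
25 = (2,1)_12 → 5
5 = (5)_12 → 25  — 25 already appeared earlier.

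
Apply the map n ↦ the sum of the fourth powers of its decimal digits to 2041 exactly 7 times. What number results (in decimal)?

2041 → 2⁴ + 0⁴ + 4⁴ + 1⁴ = 273
273 → 2⁴ + 7⁴ + 3⁴ = 2498
2498 → 2⁴ + 4⁴ + 9⁴ + 8⁴ = 10929
10929 → 1⁴ + 0⁴ + 9⁴ + 2⁴ + 9⁴ = 13139
13139 → 1⁴ + 3⁴ + 1⁴ + 3⁴ + 9⁴ = 6725
6725 → 6⁴ + 7⁴ + 2⁴ + 5⁴ = 4338
4338 → 4⁴ + 3⁴ + 3⁴ + 8⁴ = 4514

4514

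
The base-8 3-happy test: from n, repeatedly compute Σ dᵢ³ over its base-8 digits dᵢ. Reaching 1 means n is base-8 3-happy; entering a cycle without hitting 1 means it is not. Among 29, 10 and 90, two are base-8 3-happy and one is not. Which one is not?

29: 29 → 152 → 35 → 91 → 55 → 559 → 469 → 476 → 434 → 440 → 559  — repeats 559 (not base-8 3-happy)
10: 10 → 9 → 2 → 8 → 1  — reaches 1 (base-8 3-happy)
90: 90 → 36 → 128 → 8 → 1  — reaches 1 (base-8 3-happy)

29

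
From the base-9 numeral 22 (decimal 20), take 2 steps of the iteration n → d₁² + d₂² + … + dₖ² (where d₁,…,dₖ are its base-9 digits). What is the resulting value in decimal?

20 = (2,2)_9 → 8
8 = (8)_9 → 64

64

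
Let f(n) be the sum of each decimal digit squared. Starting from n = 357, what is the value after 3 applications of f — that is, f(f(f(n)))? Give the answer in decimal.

357 → 3² + 5² + 7² = 9 + 25 + 49 = 83
83 → 8² + 3² = 64 + 9 = 73
73 → 7² + 3² = 49 + 9 = 58

58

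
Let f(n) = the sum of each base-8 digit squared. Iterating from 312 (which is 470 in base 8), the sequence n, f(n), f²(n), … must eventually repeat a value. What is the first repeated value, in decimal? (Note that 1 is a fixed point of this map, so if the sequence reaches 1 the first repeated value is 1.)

312 = (4,7,0)_8 → 65
65 = (1,0,1)_8 → 2
2 = (2)_8 → 4
4 = (4)_8 → 16
16 = (2,0)_8 → 4  — 4 already appeared earlier.

4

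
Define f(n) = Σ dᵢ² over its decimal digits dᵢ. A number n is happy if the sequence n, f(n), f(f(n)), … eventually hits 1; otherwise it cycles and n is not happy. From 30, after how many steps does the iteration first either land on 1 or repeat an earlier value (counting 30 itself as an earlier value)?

13

30 → 3² + 0² = 9
9 → 9² = 81
81 → 8² + 1² = 65
65 → 6² + 5² = 61
61 → 6² + 1² = 37
37 → 3² + 7² = 58
58 → 5² + 8² = 89
89 → 8² + 9² = 145
145 → 1² + 4² + 5² = 42
42 → 4² + 2² = 20
20 → 2² + 0² = 4
4 → 4² = 16
16 → 1² + 6² = 37  — 37 repeats.
That took 13 steps.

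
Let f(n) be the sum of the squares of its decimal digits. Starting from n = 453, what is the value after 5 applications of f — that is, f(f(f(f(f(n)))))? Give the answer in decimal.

89

453 → 50
50 → 25
25 → 29
29 → 85
85 → 89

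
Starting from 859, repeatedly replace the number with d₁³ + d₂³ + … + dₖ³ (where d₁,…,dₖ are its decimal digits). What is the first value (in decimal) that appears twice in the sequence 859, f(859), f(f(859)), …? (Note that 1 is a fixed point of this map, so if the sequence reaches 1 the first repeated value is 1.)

133

859 → 8³ + 5³ + 9³ = 1366
1366 → 1³ + 3³ + 6³ + 6³ = 460
460 → 4³ + 6³ + 0³ = 280
280 → 2³ + 8³ + 0³ = 520
520 → 5³ + 2³ + 0³ = 133
133 → 1³ + 3³ + 3³ = 55
55 → 5³ + 5³ = 250
250 → 2³ + 5³ + 0³ = 133  — 133 already appeared earlier.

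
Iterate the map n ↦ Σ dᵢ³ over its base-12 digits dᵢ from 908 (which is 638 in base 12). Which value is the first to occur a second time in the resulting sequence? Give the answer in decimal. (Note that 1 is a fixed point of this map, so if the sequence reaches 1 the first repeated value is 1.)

908 = (6,3,8)_12 → 6³ + 3³ + 8³ = 216 + 27 + 512 = 755
755 = (5,2,11)_12 → 5³ + 2³ + 11³ = 125 + 8 + 1331 = 1464
1464 = (10,2,0)_12 → 10³ + 2³ + 0³ = 1000 + 8 + 0 = 1008
1008 = (7,0,0)_12 → 7³ + 0³ + 0³ = 343 + 0 + 0 = 343
343 = (2,4,7)_12 → 2³ + 4³ + 7³ = 8 + 64 + 343 = 415
415 = (2,10,7)_12 → 2³ + 10³ + 7³ = 8 + 1000 + 343 = 1351
1351 = (9,4,7)_12 → 9³ + 4³ + 7³ = 729 + 64 + 343 = 1136
1136 = (7,10,8)_12 → 7³ + 10³ + 8³ = 343 + 1000 + 512 = 1855
1855 = (1,0,10,7)_12 → 1³ + 0³ + 10³ + 7³ = 1 + 0 + 1000 + 343 = 1344
1344 = (9,4,0)_12 → 9³ + 4³ + 0³ = 729 + 64 + 0 = 793
793 = (5,6,1)_12 → 5³ + 6³ + 1³ = 125 + 216 + 1 = 342
342 = (2,4,6)_12 → 2³ + 4³ + 6³ = 8 + 64 + 216 = 288
288 = (2,0,0)_12 → 2³ + 0³ + 0³ = 8 + 0 + 0 = 8
8 = (8)_12 → 8³ = 512
512 = (3,6,8)_12 → 3³ + 6³ + 8³ = 27 + 216 + 512 = 755  — 755 already appeared earlier.

755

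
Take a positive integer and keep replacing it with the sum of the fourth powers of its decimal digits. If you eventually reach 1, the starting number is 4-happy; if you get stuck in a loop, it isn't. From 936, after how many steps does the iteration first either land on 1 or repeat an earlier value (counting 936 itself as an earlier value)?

936 → 9⁴ + 3⁴ + 6⁴ = 6561 + 81 + 1296 = 7938
7938 → 7⁴ + 9⁴ + 3⁴ + 8⁴ = 2401 + 6561 + 81 + 4096 = 13139
13139 → 1⁴ + 3⁴ + 1⁴ + 3⁴ + 9⁴ = 1 + 81 + 1 + 81 + 6561 = 6725
6725 → 6⁴ + 7⁴ + 2⁴ + 5⁴ = 1296 + 2401 + 16 + 625 = 4338
4338 → 4⁴ + 3⁴ + 3⁴ + 8⁴ = 256 + 81 + 81 + 4096 = 4514
4514 → 4⁴ + 5⁴ + 1⁴ + 4⁴ = 256 + 625 + 1 + 256 = 1138
1138 → 1⁴ + 1⁴ + 3⁴ + 8⁴ = 1 + 1 + 81 + 4096 = 4179
4179 → 4⁴ + 1⁴ + 7⁴ + 9⁴ = 256 + 1 + 2401 + 6561 = 9219
9219 → 9⁴ + 2⁴ + 1⁴ + 9⁴ = 6561 + 16 + 1 + 6561 = 13139  — 13139 repeats.
That took 9 steps.

9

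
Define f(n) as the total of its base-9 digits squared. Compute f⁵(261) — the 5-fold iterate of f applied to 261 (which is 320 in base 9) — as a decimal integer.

89

261 = (3,2,0)_9 → 3² + 2² + 0² = 9 + 4 + 0 = 13
13 = (1,4)_9 → 1² + 4² = 1 + 16 = 17
17 = (1,8)_9 → 1² + 8² = 1 + 64 = 65
65 = (7,2)_9 → 7² + 2² = 49 + 4 = 53
53 = (5,8)_9 → 5² + 8² = 25 + 64 = 89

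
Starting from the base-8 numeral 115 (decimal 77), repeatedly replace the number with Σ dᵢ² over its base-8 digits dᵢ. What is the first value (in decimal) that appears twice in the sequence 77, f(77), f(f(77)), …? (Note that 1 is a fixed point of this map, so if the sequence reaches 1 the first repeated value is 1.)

77 = (1,1,5)_8 → 1² + 1² + 5² = 1 + 1 + 25 = 27
27 = (3,3)_8 → 3² + 3² = 9 + 9 = 18
18 = (2,2)_8 → 2² + 2² = 4 + 4 = 8
8 = (1,0)_8 → 1² + 0² = 1 + 0 = 1  — reached the fixed point 1.
1 → 1, so 1 is the first repeated value.

1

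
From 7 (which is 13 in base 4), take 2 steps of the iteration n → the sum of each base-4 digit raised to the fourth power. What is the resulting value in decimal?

18

7 = (1,3)_4 → 82
82 = (1,1,0,2)_4 → 18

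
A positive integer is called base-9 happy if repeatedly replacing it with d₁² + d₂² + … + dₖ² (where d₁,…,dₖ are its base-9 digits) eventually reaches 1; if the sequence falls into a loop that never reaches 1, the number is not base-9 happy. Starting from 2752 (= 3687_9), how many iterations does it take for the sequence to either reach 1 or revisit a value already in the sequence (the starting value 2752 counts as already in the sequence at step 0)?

7

2752 = (3,6,8,7)_9 → 158
158 = (1,8,5)_9 → 90
90 = (1,1,0)_9 → 2
2 = (2)_9 → 4
4 = (4)_9 → 16
16 = (1,7)_9 → 50
50 = (5,5)_9 → 50  — 50 repeats.
That took 7 steps.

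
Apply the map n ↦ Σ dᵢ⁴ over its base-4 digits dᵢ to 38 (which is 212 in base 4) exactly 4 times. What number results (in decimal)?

16

38 = (2,1,2)_4 → 2⁴ + 1⁴ + 2⁴ = 16 + 1 + 16 = 33
33 = (2,0,1)_4 → 2⁴ + 0⁴ + 1⁴ = 16 + 0 + 1 = 17
17 = (1,0,1)_4 → 1⁴ + 0⁴ + 1⁴ = 1 + 0 + 1 = 2
2 = (2)_4 → 2⁴ = 16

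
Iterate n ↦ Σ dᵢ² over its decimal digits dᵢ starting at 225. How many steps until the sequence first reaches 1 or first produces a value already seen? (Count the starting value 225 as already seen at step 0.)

225 → 2² + 2² + 5² = 33
33 → 3² + 3² = 18
18 → 1² + 8² = 65
65 → 6² + 5² = 61
61 → 6² + 1² = 37
37 → 3² + 7² = 58
58 → 5² + 8² = 89
89 → 8² + 9² = 145
145 → 1² + 4² + 5² = 42
42 → 4² + 2² = 20
20 → 2² + 0² = 4
4 → 4² = 16
16 → 1² + 6² = 37  — 37 repeats.
That took 13 steps.

13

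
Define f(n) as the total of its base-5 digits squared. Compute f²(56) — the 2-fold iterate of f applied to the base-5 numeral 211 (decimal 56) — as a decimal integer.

2

56 = (2,1,1)_5 → 2² + 1² + 1² = 4 + 1 + 1 = 6
6 = (1,1)_5 → 1² + 1² = 1 + 1 = 2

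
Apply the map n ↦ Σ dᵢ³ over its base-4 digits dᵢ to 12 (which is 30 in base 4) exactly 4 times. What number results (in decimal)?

9

12 = (3,0)_4 → 3³ + 0³ = 27 + 0 = 27
27 = (1,2,3)_4 → 1³ + 2³ + 3³ = 1 + 8 + 27 = 36
36 = (2,1,0)_4 → 2³ + 1³ + 0³ = 8 + 1 + 0 = 9
9 = (2,1)_4 → 2³ + 1³ = 8 + 1 = 9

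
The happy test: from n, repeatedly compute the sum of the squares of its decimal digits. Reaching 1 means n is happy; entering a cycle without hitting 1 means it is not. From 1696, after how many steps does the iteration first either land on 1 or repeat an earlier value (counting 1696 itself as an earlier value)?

10

1696 → 1² + 6² + 9² + 6² = 1 + 36 + 81 + 36 = 154
154 → 1² + 5² + 4² = 1 + 25 + 16 = 42
42 → 4² + 2² = 16 + 4 = 20
20 → 2² + 0² = 4 + 0 = 4
4 → 4² = 16
16 → 1² + 6² = 1 + 36 = 37
37 → 3² + 7² = 9 + 49 = 58
58 → 5² + 8² = 25 + 64 = 89
89 → 8² + 9² = 64 + 81 = 145
145 → 1² + 4² + 5² = 1 + 16 + 25 = 42  — 42 repeats.
That took 10 steps.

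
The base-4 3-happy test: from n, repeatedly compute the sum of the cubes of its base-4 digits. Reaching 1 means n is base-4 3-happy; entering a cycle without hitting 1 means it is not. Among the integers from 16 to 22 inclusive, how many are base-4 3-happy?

16: 16 → 1  — base-4 3-happy
17: 17 → 2 → 8 → 8  — not base-4 3-happy
18: 18 → 9 → 9  — not base-4 3-happy
19: 19 → 28 → 28  — not base-4 3-happy
20: 20 → 2 → 8 → 8  — not base-4 3-happy
21: 21 → 3 → 27 → 36 → 9 → 9  — not base-4 3-happy
22: 22 → 10 → 16 → 1  — base-4 3-happy
base-4 3-happy: 16, 22

2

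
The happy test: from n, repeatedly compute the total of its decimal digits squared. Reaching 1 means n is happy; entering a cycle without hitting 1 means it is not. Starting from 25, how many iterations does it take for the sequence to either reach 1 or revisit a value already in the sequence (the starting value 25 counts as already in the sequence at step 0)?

11

25 → 29
29 → 85
85 → 89
89 → 145
145 → 42
42 → 20
20 → 4
4 → 16
16 → 37
37 → 58
58 → 89  — 89 repeats.
That took 11 steps.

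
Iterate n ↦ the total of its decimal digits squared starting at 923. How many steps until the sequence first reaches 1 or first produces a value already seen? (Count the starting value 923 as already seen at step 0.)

5

923 → 9² + 2² + 3² = 81 + 4 + 9 = 94
94 → 9² + 4² = 81 + 16 = 97
97 → 9² + 7² = 81 + 49 = 130
130 → 1² + 3² + 0² = 1 + 9 + 0 = 10
10 → 1² + 0² = 1 + 0 = 1  — reached 1.
That took 5 steps.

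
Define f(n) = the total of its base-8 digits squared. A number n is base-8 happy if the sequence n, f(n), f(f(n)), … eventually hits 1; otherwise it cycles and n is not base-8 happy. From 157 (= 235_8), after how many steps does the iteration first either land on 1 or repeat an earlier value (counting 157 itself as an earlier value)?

157 = (2,3,5)_8 → 2² + 3² + 5² = 4 + 9 + 25 = 38
38 = (4,6)_8 → 4² + 6² = 16 + 36 = 52
52 = (6,4)_8 → 6² + 4² = 36 + 16 = 52  — 52 repeats.
That took 3 steps.

3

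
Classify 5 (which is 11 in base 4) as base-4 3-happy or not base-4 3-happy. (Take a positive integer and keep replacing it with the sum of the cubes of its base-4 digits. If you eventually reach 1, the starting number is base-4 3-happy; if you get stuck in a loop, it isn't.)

5 = (1,1)_4 → 1³ + 1³ = 2
2 = (2)_4 → 2³ = 8
8 = (2,0)_4 → 2³ + 0³ = 8  — 8 already seen; the sequence cycles without reaching 1.

not base-4 3-happy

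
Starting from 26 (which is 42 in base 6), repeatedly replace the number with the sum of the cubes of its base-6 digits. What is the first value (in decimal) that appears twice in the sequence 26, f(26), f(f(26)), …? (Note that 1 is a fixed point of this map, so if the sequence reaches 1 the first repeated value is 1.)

26 = (4,2)_6 → 4³ + 2³ = 64 + 8 = 72
72 = (2,0,0)_6 → 2³ + 0³ + 0³ = 8 + 0 + 0 = 8
8 = (1,2)_6 → 1³ + 2³ = 1 + 8 = 9
9 = (1,3)_6 → 1³ + 3³ = 1 + 27 = 28
28 = (4,4)_6 → 4³ + 4³ = 64 + 64 = 128
128 = (3,3,2)_6 → 3³ + 3³ + 2³ = 27 + 27 + 8 = 62
62 = (1,4,2)_6 → 1³ + 4³ + 2³ = 1 + 64 + 8 = 73
73 = (2,0,1)_6 → 2³ + 0³ + 1³ = 8 + 0 + 1 = 9  — 9 already appeared earlier.

9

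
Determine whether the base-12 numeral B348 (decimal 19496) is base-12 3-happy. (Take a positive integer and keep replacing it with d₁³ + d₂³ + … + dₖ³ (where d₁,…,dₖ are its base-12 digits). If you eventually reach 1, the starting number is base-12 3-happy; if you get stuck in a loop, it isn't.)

19496 = (11,3,4,8)_12 → 11³ + 3³ + 4³ + 8³ = 1934
1934 = (1,1,5,2)_12 → 1³ + 1³ + 5³ + 2³ = 135
135 = (11,3)_12 → 11³ + 3³ = 1358
1358 = (9,5,2)_12 → 9³ + 5³ + 2³ = 862
862 = (5,11,10)_12 → 5³ + 11³ + 10³ = 2456
2456 = (1,5,0,8)_12 → 1³ + 5³ + 0³ + 8³ = 638
638 = (4,5,2)_12 → 4³ + 5³ + 2³ = 197
197 = (1,4,5)_12 → 1³ + 4³ + 5³ = 190
190 = (1,3,10)_12 → 1³ + 3³ + 10³ = 1028
1028 = (7,1,8)_12 → 7³ + 1³ + 8³ = 856
856 = (5,11,4)_12 → 5³ + 11³ + 4³ = 1520
1520 = (10,6,8)_12 → 10³ + 6³ + 8³ = 1728
1728 = (1,0,0,0)_12 → 1³ + 0³ + 0³ + 0³ = 1  — reached 1.

base-12 3-happy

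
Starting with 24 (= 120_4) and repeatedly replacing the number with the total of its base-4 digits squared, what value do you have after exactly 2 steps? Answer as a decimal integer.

2

24 = (1,2,0)_4 → 1² + 2² + 0² = 1 + 4 + 0 = 5
5 = (1,1)_4 → 1² + 1² = 1 + 1 = 2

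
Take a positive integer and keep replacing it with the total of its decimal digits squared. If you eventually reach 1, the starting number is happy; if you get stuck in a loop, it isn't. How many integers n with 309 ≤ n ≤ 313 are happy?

2

309: 309 → 90 → 81 → 65 → 61 → 37 → 58 → 89 → 145 → 42 → 20 → 4 → 16 → 37  (repeats 37)
310: 310 → 10 → 1  (reaches 1)
311: 311 → 11 → 2 → 4 → 16 → 37 → 58 → 89 → 145 → 42 → 20 → 4  (repeats 4)
312: 312 → 14 → 17 → 50 → 25 → 29 → 85 → 89 → 145 → 42 → 20 → 4 → 16 → 37 → 58 → 89  (repeats 89)
313: 313 → 19 → 82 → 68 → 100 → 1  (reaches 1)
happy: 310, 313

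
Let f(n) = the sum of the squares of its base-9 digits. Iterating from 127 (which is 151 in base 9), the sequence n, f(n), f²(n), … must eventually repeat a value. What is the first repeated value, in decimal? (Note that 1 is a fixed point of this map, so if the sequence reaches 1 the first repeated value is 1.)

1

127 = (1,5,1)_9 → 1² + 5² + 1² = 1 + 25 + 1 = 27
27 = (3,0)_9 → 3² + 0² = 9 + 0 = 9
9 = (1,0)_9 → 1² + 0² = 1 + 0 = 1  — reached the fixed point 1.
1 → 1, so 1 is the first repeated value.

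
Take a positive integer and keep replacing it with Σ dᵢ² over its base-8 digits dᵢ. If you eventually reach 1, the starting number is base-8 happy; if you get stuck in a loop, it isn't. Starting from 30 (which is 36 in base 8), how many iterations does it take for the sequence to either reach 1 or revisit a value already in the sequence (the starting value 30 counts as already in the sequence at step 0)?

30 = (3,6)_8 → 45
45 = (5,5)_8 → 50
50 = (6,2)_8 → 40
40 = (5,0)_8 → 25
25 = (3,1)_8 → 10
10 = (1,2)_8 → 5
5 = (5)_8 → 25  — 25 repeats.
That took 7 steps.

7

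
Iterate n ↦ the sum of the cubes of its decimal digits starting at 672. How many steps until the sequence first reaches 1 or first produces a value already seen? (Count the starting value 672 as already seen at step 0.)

672 → 6³ + 7³ + 2³ = 216 + 343 + 8 = 567
567 → 5³ + 6³ + 7³ = 125 + 216 + 343 = 684
684 → 6³ + 8³ + 4³ = 216 + 512 + 64 = 792
792 → 7³ + 9³ + 2³ = 343 + 729 + 8 = 1080
1080 → 1³ + 0³ + 8³ + 0³ = 1 + 0 + 512 + 0 = 513
513 → 5³ + 1³ + 3³ = 125 + 1 + 27 = 153
153 → 1³ + 5³ + 3³ = 1 + 125 + 27 = 153  — 153 repeats.
That took 7 steps.

7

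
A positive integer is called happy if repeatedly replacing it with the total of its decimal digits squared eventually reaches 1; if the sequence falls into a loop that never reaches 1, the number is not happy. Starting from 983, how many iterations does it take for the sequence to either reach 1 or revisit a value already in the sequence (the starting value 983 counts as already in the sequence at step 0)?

983 → 9² + 8² + 3² = 81 + 64 + 9 = 154
154 → 1² + 5² + 4² = 1 + 25 + 16 = 42
42 → 4² + 2² = 16 + 4 = 20
20 → 2² + 0² = 4 + 0 = 4
4 → 4² = 16
16 → 1² + 6² = 1 + 36 = 37
37 → 3² + 7² = 9 + 49 = 58
58 → 5² + 8² = 25 + 64 = 89
89 → 8² + 9² = 64 + 81 = 145
145 → 1² + 4² + 5² = 1 + 16 + 25 = 42  — 42 repeats.
That took 10 steps.

10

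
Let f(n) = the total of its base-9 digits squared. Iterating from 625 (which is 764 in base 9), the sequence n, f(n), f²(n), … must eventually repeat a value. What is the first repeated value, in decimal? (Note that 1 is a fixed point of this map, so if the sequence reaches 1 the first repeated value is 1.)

625 = (7,6,4)_9 → 7² + 6² + 4² = 49 + 36 + 16 = 101
101 = (1,2,2)_9 → 1² + 2² + 2² = 1 + 4 + 4 = 9
9 = (1,0)_9 → 1² + 0² = 1 + 0 = 1  — reached the fixed point 1.
1 → 1, so 1 is the first repeated value.

1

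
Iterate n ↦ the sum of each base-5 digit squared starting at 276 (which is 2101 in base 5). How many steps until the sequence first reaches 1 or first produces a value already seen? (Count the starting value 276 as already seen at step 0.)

6

276 = (2,1,0,1)_5 → 2² + 1² + 0² + 1² = 4 + 1 + 0 + 1 = 6
6 = (1,1)_5 → 1² + 1² = 1 + 1 = 2
2 = (2)_5 → 2² = 4
4 = (4)_5 → 4² = 16
16 = (3,1)_5 → 3² + 1² = 9 + 1 = 10
10 = (2,0)_5 → 2² + 0² = 4 + 0 = 4  — 4 repeats.
That took 6 steps.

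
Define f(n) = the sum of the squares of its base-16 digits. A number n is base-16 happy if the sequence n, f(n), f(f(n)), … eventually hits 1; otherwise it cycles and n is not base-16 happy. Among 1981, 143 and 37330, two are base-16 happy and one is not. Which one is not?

1981

1981: 1981 → 339 → 35 → 13 → 169 → 181 → 146 → 85 → 50 → 13  — repeats 13 (not base-16 happy)
143: 143 → 289 → 6 → 36 → 20 → 17 → 2 → 4 → 16 → 1  — reaches 1 (base-16 happy)
37330: 37330 → 255 → 450 → 149 → 106 → 136 → 128 → 64 → 16 → 1  — reaches 1 (base-16 happy)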